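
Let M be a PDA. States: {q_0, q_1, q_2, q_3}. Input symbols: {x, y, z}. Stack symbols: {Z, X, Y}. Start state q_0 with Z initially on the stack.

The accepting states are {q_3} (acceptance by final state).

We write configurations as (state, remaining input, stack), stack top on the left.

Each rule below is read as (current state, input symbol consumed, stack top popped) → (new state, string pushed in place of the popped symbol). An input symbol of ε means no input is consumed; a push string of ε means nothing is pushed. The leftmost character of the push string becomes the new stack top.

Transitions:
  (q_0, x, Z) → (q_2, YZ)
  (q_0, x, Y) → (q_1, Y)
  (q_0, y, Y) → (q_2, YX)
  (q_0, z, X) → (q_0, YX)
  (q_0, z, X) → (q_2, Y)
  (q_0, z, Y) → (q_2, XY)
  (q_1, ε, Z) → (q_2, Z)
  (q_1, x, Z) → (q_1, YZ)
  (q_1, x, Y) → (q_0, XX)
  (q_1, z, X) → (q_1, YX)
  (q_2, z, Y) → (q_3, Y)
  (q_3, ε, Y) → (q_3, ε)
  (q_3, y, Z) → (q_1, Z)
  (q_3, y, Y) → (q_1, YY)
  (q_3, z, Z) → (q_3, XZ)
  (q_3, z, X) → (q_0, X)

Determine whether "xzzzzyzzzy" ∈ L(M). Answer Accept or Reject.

Reject

No computation consumes all input and reaches a final state.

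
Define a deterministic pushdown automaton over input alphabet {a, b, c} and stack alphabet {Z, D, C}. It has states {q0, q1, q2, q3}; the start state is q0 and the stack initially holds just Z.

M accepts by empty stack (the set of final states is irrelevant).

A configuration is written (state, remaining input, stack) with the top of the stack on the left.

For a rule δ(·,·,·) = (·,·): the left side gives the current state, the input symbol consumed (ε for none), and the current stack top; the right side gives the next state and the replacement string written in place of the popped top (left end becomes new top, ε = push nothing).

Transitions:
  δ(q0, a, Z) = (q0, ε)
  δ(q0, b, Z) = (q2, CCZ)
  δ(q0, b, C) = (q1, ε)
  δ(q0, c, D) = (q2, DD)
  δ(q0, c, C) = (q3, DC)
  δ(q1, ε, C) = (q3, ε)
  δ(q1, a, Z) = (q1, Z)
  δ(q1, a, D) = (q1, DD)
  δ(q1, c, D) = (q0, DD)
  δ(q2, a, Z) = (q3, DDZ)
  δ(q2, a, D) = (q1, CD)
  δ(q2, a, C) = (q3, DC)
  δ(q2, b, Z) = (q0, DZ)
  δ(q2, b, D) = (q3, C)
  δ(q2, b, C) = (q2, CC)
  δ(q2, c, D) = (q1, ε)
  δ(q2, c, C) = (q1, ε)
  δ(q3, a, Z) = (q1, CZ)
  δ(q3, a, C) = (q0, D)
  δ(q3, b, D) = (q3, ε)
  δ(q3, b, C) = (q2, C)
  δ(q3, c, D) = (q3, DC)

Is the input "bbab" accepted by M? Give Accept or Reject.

Reject

(q0, bbab, Z)
  read b, top Z: go to q2, push CCZ → (q2, bab, CCZ)
  read b, top C: go to q2, push CC → (q2, ab, CCCZ)
  read a, top C: go to q3, push DC → (q3, b, DCCCZ)
  read b, top D: go to q3, push ε → (q3, ε, CCCZ)
All input consumed; stack is CCCZ, not empty, and no further ε-move applies.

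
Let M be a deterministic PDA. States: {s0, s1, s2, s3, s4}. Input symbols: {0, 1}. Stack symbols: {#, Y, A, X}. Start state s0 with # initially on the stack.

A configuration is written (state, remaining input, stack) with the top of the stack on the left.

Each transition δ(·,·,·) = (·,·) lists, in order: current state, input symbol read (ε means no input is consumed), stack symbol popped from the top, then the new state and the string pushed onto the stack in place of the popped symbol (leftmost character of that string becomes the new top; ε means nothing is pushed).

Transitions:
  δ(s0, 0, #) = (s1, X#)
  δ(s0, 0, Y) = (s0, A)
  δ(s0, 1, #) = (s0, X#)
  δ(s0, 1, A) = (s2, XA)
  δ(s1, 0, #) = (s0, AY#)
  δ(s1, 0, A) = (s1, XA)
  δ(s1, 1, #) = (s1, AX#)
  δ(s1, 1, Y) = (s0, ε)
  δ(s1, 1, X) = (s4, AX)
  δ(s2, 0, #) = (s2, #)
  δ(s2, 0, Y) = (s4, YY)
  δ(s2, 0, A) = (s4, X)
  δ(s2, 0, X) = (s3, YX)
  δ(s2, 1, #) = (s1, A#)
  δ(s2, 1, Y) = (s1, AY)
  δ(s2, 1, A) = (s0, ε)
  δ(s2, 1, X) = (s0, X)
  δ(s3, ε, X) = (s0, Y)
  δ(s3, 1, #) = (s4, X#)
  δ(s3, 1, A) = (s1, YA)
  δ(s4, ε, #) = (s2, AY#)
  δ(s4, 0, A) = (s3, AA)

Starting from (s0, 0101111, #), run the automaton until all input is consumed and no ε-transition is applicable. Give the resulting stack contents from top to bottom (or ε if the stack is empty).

(s0, 0101111, #)
  read 0, top #: go to s1, push X# → (s1, 101111, X#)
  read 1, top X: go to s4, push AX → (s4, 01111, AX#)
  read 0, top A: go to s3, push AA → (s3, 1111, AAX#)
  read 1, top A: go to s1, push YA → (s1, 111, YAAX#)
  read 1, top Y: go to s0, push ε → (s0, 11, AAX#)
  read 1, top A: go to s2, push XA → (s2, 1, XAAX#)
  read 1, top X: go to s0, push X → (s0, ε, XAAX#)
All input consumed in state s0 with stack XAAX#.

XAAX#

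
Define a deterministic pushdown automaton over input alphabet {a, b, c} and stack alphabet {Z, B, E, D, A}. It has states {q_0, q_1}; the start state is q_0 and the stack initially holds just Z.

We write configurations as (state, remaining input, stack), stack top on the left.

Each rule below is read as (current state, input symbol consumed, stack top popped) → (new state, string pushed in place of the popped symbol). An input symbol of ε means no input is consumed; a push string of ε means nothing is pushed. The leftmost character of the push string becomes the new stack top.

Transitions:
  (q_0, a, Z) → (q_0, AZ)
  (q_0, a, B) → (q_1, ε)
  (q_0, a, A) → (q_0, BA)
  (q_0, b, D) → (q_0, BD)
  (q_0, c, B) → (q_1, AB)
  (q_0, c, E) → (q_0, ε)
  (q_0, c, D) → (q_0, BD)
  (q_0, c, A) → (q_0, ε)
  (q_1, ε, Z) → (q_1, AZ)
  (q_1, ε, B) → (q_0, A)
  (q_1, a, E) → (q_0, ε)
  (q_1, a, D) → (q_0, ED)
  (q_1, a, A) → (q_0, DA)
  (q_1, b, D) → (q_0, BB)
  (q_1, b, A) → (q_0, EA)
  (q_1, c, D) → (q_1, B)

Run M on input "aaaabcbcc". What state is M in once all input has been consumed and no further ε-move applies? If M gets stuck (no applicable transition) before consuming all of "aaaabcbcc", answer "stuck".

q_0

(q_0, aaaabcbcc, Z)
  read a, top Z: go to q_0, push AZ → (q_0, aaabcbcc, AZ)
  read a, top A: go to q_0, push BA → (q_0, aabcbcc, BAZ)
  read a, top B: go to q_1, push ε → (q_1, abcbcc, AZ)
  read a, top A: go to q_0, push DA → (q_0, bcbcc, DAZ)
  read b, top D: go to q_0, push BD → (q_0, cbcc, BDAZ)
  read c, top B: go to q_1, push AB → (q_1, bcc, ABDAZ)
  read b, top A: go to q_0, push EA → (q_0, cc, EABDAZ)
  read c, top E: go to q_0, push ε → (q_0, c, ABDAZ)
  read c, top A: go to q_0, push ε → (q_0, ε, BDAZ)
All input consumed; M is in state q_0.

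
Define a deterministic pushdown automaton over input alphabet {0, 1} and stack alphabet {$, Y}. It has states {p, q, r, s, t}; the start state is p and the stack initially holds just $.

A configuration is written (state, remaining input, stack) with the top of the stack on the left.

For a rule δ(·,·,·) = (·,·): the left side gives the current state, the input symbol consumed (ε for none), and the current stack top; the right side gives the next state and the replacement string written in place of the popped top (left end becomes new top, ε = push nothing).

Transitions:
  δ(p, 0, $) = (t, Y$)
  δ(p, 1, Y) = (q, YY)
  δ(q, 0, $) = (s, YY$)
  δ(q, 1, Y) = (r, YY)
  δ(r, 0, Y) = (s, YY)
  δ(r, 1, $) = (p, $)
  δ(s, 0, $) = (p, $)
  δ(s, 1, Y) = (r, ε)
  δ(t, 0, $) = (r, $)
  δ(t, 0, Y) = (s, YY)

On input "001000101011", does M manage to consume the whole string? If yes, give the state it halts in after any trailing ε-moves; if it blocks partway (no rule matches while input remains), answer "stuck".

stuck

(p, 001000101011, $)
  read 0, top $: go to t, push Y$ → (t, 01000101011, Y$)
  read 0, top Y: go to s, push YY → (s, 1000101011, YY$)
  read 1, top Y: go to r, push ε → (r, 000101011, Y$)
  read 0, top Y: go to s, push YY → (s, 00101011, YY$)
No transition for (s, 0, top Y); M blocks with input 00101011 remaining.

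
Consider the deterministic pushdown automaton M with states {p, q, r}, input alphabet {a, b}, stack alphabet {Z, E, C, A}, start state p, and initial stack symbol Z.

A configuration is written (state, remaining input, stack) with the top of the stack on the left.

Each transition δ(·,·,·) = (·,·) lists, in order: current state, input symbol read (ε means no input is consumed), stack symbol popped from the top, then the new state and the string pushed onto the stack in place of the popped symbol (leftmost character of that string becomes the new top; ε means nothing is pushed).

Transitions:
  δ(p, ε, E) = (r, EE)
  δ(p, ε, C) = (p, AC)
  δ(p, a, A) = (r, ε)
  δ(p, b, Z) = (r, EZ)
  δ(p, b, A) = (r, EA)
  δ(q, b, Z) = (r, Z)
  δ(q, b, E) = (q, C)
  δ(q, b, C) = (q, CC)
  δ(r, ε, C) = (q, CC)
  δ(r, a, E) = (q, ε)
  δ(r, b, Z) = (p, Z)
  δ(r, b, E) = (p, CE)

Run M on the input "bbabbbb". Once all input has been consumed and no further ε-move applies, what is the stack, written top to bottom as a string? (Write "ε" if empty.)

(p, bbabbbb, Z) ⊢ (r, babbbb, EZ) ⊢ (p, abbbb, CEZ) ⊢ (p, abbbb, ACEZ) ⊢ (r, bbbb, CEZ) ⊢ (q, bbbb, CCEZ) ⊢ (q, bbb, CCCEZ) ⊢ (q, bb, CCCCEZ) ⊢ (q, b, CCCCCEZ) ⊢ (q, ε, CCCCCCEZ)
All input consumed in state q with stack CCCCCCEZ.

CCCCCCEZ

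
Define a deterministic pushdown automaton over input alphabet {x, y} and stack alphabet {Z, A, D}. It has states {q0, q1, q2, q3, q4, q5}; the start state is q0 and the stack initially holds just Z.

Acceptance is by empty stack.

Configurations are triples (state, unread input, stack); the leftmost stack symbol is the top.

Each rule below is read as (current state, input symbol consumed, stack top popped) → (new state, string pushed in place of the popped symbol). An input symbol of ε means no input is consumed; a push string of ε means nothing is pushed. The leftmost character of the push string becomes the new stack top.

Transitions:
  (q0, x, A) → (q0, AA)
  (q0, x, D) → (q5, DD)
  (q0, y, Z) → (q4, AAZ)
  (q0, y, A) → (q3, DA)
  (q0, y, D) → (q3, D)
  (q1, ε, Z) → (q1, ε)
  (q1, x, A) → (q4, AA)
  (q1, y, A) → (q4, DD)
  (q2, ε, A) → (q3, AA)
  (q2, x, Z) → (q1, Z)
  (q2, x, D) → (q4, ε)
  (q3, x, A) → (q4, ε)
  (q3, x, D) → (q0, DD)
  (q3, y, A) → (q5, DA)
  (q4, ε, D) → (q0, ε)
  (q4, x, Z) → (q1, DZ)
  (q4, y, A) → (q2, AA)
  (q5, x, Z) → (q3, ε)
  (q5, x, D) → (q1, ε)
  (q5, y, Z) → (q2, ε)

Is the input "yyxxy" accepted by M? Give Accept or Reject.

(q0, yyxxy, Z) ⊢ (q4, yxxy, AAZ) ⊢ (q2, xxy, AAAZ) ⊢ (q3, xxy, AAAAZ) ⊢ (q4, xy, AAAZ)
No transition applies at (q4, xy, AAAZ); input not fully consumed.

Reject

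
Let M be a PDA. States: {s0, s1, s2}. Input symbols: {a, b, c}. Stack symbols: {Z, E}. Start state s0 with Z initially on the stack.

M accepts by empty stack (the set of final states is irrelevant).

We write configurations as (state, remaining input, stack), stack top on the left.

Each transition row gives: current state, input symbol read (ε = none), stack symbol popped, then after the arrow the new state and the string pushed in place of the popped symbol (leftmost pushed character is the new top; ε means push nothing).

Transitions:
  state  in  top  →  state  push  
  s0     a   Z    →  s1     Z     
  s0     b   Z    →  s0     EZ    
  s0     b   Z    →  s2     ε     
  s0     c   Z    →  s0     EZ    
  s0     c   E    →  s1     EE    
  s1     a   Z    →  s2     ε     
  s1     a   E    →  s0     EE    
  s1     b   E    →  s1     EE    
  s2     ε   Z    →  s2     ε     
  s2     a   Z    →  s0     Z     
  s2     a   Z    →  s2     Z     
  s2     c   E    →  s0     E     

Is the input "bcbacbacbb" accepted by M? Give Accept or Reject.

Reject

No computation consumes all input and empties the stack.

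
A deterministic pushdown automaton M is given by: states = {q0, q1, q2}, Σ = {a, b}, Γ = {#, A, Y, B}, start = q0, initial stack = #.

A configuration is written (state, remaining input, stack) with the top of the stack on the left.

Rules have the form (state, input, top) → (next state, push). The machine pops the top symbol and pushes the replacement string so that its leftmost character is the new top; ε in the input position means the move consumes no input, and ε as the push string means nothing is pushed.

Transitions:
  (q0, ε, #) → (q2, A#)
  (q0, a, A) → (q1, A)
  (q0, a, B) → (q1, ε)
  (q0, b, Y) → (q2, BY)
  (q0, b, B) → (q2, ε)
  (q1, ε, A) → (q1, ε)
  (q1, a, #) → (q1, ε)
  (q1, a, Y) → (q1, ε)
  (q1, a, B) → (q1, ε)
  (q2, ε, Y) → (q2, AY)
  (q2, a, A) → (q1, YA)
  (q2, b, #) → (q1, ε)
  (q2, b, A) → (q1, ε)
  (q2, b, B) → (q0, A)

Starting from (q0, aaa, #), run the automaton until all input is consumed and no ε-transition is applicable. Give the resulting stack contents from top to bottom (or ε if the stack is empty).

(q0, aaa, #)
  ε-move, top #: go to q2, push A# → (q2, aaa, A#)
  read a, top A: go to q1, push YA → (q1, aa, YA#)
  read a, top Y: go to q1, push ε → (q1, a, A#)
  ε-move, top A: go to q1, push ε → (q1, a, #)
  read a, top #: go to q1, push ε → (q1, ε, ε)
All input consumed in state q1 with stack ε.

ε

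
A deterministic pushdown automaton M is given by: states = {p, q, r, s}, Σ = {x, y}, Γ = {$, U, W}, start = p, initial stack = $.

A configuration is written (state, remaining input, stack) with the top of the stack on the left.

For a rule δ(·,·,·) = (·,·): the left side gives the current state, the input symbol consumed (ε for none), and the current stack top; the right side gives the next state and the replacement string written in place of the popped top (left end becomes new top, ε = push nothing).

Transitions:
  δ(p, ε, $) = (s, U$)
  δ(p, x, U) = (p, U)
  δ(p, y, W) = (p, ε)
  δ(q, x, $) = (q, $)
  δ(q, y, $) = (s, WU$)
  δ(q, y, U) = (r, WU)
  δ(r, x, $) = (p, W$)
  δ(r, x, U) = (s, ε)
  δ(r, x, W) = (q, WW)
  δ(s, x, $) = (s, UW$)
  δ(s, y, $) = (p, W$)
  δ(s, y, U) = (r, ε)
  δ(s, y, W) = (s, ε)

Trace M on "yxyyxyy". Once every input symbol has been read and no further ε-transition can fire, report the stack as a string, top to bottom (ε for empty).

$

(p, yxyyxyy, $) ⊢ (s, yxyyxyy, U$) ⊢ (r, xyyxyy, $) ⊢ (p, yyxyy, W$) ⊢ (p, yxyy, $) ⊢ (s, yxyy, U$) ⊢ (r, xyy, $) ⊢ (p, yy, W$) ⊢ (p, y, $) ⊢ (s, y, U$) ⊢ (r, ε, $)
All input consumed in state r with stack $.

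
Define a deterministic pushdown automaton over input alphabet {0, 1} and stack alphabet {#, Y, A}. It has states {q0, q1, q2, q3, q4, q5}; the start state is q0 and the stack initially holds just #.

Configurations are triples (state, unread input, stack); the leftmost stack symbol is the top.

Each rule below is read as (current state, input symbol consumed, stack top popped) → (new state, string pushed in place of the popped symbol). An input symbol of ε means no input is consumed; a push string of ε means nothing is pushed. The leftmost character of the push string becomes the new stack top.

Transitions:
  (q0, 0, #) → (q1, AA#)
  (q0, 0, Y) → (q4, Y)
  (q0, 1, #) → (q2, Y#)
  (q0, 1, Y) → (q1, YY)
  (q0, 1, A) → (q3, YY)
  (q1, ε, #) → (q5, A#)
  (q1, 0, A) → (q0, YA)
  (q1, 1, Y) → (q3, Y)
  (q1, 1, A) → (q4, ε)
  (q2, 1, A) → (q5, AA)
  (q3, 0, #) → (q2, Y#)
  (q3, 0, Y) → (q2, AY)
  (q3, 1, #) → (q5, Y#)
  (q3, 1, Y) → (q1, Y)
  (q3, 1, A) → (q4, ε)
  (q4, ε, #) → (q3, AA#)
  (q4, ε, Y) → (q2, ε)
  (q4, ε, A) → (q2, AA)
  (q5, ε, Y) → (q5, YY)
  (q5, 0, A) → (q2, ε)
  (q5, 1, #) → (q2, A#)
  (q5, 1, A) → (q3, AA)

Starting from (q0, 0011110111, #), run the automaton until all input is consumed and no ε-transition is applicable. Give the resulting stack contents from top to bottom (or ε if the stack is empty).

(q0, 0011110111, #) ⊢ (q1, 011110111, AA#) ⊢ (q0, 11110111, YAA#) ⊢ (q1, 1110111, YYAA#) ⊢ (q3, 110111, YYAA#) ⊢ (q1, 10111, YYAA#) ⊢ (q3, 0111, YYAA#) ⊢ (q2, 111, AYYAA#) ⊢ (q5, 11, AAYYAA#) ⊢ (q3, 1, AAAYYAA#) ⊢ (q4, ε, AAYYAA#) ⊢ (q2, ε, AAAYYAA#)
All input consumed in state q2 with stack AAAYYAA#.

AAAYYAA#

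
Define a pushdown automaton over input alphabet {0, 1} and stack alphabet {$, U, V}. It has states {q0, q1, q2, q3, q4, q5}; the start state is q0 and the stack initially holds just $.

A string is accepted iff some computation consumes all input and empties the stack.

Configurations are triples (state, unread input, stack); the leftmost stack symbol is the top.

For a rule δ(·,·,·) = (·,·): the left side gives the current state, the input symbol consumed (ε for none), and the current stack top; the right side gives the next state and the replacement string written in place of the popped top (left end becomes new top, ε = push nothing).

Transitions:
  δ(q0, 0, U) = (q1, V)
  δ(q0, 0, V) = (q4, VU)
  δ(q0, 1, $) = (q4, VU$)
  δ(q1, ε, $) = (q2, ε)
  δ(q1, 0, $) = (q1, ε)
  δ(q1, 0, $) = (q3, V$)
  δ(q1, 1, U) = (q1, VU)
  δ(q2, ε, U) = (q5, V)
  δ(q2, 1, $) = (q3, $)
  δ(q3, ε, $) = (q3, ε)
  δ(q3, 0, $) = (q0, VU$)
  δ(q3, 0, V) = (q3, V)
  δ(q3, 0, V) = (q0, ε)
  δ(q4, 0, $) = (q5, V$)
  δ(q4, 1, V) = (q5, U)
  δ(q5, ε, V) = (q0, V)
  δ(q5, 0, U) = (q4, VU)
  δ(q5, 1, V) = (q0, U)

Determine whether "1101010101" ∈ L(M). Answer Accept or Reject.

Reject

No computation consumes all input and empties the stack.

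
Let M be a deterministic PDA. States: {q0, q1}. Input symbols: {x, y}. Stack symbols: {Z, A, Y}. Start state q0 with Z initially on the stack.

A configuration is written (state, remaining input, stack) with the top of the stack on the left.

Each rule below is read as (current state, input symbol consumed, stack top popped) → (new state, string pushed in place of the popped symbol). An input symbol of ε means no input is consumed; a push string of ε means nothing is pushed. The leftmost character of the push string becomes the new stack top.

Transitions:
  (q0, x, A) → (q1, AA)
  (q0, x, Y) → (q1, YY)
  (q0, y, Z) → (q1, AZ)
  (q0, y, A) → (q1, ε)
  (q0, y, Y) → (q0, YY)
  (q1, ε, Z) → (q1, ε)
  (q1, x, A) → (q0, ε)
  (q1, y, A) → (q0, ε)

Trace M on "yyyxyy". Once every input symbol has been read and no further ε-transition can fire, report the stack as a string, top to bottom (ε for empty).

Z

(q0, yyyxyy, Z)
  read y, top Z: go to q1, push AZ → (q1, yyxyy, AZ)
  read y, top A: go to q0, push ε → (q0, yxyy, Z)
  read y, top Z: go to q1, push AZ → (q1, xyy, AZ)
  read x, top A: go to q0, push ε → (q0, yy, Z)
  read y, top Z: go to q1, push AZ → (q1, y, AZ)
  read y, top A: go to q0, push ε → (q0, ε, Z)
All input consumed in state q0 with stack Z.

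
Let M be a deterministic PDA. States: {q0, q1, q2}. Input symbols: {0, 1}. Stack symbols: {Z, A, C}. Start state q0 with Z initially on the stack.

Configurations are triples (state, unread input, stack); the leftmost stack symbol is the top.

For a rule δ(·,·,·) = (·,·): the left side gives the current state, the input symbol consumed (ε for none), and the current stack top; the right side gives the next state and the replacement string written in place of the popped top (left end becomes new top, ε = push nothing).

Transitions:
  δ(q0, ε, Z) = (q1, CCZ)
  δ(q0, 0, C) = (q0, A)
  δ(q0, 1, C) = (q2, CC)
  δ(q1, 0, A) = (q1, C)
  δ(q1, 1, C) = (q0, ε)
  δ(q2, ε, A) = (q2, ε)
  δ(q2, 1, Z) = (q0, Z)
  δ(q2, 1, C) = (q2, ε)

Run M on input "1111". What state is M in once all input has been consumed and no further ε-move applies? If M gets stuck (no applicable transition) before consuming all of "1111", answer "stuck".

q2

(q0, 1111, Z) ⊢ (q1, 1111, CCZ) ⊢ (q0, 111, CZ) ⊢ (q2, 11, CCZ) ⊢ (q2, 1, CZ) ⊢ (q2, ε, Z)
All input consumed; M is in state q2.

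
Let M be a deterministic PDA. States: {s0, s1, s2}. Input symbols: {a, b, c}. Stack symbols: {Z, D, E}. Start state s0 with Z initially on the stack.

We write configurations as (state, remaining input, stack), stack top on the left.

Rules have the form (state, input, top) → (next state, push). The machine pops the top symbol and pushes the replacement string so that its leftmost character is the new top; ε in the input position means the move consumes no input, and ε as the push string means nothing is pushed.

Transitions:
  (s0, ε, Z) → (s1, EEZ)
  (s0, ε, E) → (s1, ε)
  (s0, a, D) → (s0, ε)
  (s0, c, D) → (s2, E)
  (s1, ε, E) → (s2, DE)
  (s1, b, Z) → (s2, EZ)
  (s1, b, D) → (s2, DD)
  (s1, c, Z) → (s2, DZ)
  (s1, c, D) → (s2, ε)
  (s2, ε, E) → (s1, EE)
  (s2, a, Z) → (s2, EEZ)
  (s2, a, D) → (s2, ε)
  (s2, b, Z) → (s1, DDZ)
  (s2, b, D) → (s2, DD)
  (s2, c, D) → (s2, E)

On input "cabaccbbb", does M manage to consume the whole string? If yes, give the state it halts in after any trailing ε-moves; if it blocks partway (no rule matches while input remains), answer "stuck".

(s0, cabaccbbb, Z) ⊢ (s1, cabaccbbb, EEZ) ⊢ (s2, cabaccbbb, DEEZ) ⊢ (s2, abaccbbb, EEEZ) ⊢ (s1, abaccbbb, EEEEZ) ⊢ (s2, abaccbbb, DEEEEZ) ⊢ (s2, baccbbb, EEEEZ) ⊢ (s1, baccbbb, EEEEEZ) ⊢ (s2, baccbbb, DEEEEEZ) ⊢ (s2, accbbb, DDEEEEEZ) ⊢ (s2, ccbbb, DEEEEEZ) ⊢ (s2, cbbb, EEEEEEZ) ⊢ (s1, cbbb, EEEEEEEZ) ⊢ (s2, cbbb, DEEEEEEEZ) ⊢ (s2, bbb, EEEEEEEEZ) ⊢ (s1, bbb, EEEEEEEEEZ) ⊢ (s2, bbb, DEEEEEEEEEZ) ⊢ (s2, bb, DDEEEEEEEEEZ) ⊢ (s2, b, DDDEEEEEEEEEZ) ⊢ (s2, ε, DDDDEEEEEEEEEZ)
All input consumed; M is in state s2.

s2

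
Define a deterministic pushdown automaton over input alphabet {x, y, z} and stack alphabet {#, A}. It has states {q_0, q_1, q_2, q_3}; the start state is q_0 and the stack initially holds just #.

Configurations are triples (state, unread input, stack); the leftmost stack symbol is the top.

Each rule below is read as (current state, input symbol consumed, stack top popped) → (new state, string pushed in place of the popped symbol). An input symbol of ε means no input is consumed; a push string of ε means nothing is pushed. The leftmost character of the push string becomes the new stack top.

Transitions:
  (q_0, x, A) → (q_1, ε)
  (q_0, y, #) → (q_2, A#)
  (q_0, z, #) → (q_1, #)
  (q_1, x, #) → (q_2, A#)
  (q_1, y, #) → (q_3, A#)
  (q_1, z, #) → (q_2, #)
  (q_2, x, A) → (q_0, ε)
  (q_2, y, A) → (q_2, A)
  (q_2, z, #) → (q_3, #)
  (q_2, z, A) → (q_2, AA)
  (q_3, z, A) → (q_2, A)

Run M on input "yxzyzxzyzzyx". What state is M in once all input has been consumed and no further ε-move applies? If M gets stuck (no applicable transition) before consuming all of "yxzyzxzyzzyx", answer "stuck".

q_0

(q_0, yxzyzxzyzzyx, #)
  read y, top #: go to q_2, push A# → (q_2, xzyzxzyzzyx, A#)
  read x, top A: go to q_0, push ε → (q_0, zyzxzyzzyx, #)
  read z, top #: go to q_1, push # → (q_1, yzxzyzzyx, #)
  read y, top #: go to q_3, push A# → (q_3, zxzyzzyx, A#)
  read z, top A: go to q_2, push A → (q_2, xzyzzyx, A#)
  read x, top A: go to q_0, push ε → (q_0, zyzzyx, #)
  read z, top #: go to q_1, push # → (q_1, yzzyx, #)
  read y, top #: go to q_3, push A# → (q_3, zzyx, A#)
  read z, top A: go to q_2, push A → (q_2, zyx, A#)
  read z, top A: go to q_2, push AA → (q_2, yx, AA#)
  read y, top A: go to q_2, push A → (q_2, x, AA#)
  read x, top A: go to q_0, push ε → (q_0, ε, A#)
All input consumed; M is in state q_0.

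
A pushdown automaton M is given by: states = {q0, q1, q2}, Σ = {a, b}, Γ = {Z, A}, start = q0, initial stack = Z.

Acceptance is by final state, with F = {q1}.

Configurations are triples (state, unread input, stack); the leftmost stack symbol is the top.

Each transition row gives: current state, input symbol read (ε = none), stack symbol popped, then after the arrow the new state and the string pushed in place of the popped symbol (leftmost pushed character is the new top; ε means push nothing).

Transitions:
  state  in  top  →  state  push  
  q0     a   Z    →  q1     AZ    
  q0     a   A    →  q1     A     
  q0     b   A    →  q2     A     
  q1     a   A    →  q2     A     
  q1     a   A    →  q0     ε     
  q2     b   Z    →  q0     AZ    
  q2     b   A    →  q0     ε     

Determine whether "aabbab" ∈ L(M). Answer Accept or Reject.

Reject

No computation consumes all input and reaches a final state.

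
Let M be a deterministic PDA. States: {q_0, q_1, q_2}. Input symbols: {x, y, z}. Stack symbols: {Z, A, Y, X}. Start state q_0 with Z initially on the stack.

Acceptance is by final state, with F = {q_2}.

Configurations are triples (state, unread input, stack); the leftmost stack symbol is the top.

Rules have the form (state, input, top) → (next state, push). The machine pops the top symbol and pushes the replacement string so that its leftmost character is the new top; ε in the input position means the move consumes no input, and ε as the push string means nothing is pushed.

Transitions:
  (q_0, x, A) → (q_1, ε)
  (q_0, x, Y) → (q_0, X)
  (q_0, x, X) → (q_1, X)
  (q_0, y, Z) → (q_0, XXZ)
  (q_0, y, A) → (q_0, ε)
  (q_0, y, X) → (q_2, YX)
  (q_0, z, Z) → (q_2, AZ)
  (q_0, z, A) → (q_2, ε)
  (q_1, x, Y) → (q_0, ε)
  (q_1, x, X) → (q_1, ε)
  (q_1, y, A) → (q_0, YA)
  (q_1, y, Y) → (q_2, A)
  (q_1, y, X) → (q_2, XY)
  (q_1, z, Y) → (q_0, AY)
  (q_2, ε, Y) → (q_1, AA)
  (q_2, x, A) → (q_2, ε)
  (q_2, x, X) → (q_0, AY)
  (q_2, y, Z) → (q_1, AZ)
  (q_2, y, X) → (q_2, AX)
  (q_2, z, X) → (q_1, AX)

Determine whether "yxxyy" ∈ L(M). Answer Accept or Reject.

Accept

(q_0, yxxyy, Z)
  read y, top Z: go to q_0, push XXZ → (q_0, xxyy, XXZ)
  read x, top X: go to q_1, push X → (q_1, xyy, XXZ)
  read x, top X: go to q_1, push ε → (q_1, yy, XZ)
  read y, top X: go to q_2, push XY → (q_2, y, XYZ)
  read y, top X: go to q_2, push AX → (q_2, ε, AXYZ)
All input consumed; state q_2 ∈ F.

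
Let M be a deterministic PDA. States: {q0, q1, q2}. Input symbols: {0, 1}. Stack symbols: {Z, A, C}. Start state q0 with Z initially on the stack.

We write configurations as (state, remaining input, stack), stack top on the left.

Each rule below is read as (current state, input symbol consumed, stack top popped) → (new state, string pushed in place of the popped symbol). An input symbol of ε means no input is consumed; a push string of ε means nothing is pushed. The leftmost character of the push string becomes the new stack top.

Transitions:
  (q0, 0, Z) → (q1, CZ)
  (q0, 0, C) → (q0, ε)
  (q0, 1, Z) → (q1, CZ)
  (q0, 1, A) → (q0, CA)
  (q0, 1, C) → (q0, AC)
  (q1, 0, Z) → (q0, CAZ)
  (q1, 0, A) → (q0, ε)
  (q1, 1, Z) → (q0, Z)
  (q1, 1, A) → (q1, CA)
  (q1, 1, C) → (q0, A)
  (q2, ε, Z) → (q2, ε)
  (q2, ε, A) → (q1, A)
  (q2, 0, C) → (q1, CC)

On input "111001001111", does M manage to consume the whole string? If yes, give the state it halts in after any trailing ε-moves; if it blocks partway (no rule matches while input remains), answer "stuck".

stuck

(q0, 111001001111, Z)
  read 1, top Z: go to q1, push CZ → (q1, 11001001111, CZ)
  read 1, top C: go to q0, push A → (q0, 1001001111, AZ)
  read 1, top A: go to q0, push CA → (q0, 001001111, CAZ)
  read 0, top C: go to q0, push ε → (q0, 01001111, AZ)
No transition for (q0, 0, top A); M blocks with input 01001111 remaining.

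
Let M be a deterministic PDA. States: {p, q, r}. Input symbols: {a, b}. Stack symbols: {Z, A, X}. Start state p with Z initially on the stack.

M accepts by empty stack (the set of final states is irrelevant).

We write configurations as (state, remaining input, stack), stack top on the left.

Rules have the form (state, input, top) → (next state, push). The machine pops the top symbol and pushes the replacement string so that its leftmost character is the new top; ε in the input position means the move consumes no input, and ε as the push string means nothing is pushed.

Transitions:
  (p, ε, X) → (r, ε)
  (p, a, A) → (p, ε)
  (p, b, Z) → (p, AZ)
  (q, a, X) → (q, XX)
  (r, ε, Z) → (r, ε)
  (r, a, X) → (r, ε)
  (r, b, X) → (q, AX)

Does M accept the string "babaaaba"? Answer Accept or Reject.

Reject

(p, babaaaba, Z)
  read b, top Z: go to p, push AZ → (p, abaaaba, AZ)
  read a, top A: go to p, push ε → (p, baaaba, Z)
  read b, top Z: go to p, push AZ → (p, aaaba, AZ)
  read a, top A: go to p, push ε → (p, aaba, Z)
No transition applies at (p, aaba, Z); input not fully consumed.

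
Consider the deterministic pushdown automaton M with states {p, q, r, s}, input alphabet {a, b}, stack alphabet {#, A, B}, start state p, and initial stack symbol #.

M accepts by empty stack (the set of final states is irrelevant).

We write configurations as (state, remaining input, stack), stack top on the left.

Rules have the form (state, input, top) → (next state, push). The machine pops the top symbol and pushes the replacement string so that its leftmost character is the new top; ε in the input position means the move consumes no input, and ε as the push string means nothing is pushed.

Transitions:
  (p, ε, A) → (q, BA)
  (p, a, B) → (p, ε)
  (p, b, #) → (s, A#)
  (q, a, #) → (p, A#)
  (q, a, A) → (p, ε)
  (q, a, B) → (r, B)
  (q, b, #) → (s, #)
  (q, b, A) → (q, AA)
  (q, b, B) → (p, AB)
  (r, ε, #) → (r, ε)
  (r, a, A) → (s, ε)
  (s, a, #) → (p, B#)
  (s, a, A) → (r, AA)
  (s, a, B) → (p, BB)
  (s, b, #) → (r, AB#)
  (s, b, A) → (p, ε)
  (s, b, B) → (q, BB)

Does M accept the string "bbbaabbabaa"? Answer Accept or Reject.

Reject

(p, bbbaabbabaa, #)
  read b, top #: go to s, push A# → (s, bbaabbabaa, A#)
  read b, top A: go to p, push ε → (p, baabbabaa, #)
  read b, top #: go to s, push A# → (s, aabbabaa, A#)
  read a, top A: go to r, push AA → (r, abbabaa, AA#)
  read a, top A: go to s, push ε → (s, bbabaa, A#)
  read b, top A: go to p, push ε → (p, babaa, #)
  read b, top #: go to s, push A# → (s, abaa, A#)
  read a, top A: go to r, push AA → (r, baa, AA#)
No transition applies at (r, baa, AA#); input not fully consumed.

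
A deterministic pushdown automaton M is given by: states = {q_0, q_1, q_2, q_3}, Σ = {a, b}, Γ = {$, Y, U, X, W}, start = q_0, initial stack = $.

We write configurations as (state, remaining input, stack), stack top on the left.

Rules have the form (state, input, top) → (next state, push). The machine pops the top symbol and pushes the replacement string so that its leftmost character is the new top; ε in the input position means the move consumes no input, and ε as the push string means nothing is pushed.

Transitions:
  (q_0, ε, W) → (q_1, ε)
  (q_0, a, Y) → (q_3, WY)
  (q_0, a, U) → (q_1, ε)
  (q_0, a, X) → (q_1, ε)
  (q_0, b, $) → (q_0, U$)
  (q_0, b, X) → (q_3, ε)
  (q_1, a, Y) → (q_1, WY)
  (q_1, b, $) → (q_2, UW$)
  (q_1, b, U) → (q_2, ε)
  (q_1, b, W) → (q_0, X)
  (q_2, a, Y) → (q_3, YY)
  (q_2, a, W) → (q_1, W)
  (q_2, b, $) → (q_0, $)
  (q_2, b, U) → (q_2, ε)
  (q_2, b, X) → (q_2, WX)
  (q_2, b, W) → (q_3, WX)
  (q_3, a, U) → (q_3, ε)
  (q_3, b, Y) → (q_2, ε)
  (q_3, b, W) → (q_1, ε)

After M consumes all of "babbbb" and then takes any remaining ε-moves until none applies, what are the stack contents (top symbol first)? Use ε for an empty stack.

X$

(q_0, babbbb, $) ⊢ (q_0, abbbb, U$) ⊢ (q_1, bbbb, $) ⊢ (q_2, bbb, UW$) ⊢ (q_2, bb, W$) ⊢ (q_3, b, WX$) ⊢ (q_1, ε, X$)
All input consumed in state q_1 with stack X$.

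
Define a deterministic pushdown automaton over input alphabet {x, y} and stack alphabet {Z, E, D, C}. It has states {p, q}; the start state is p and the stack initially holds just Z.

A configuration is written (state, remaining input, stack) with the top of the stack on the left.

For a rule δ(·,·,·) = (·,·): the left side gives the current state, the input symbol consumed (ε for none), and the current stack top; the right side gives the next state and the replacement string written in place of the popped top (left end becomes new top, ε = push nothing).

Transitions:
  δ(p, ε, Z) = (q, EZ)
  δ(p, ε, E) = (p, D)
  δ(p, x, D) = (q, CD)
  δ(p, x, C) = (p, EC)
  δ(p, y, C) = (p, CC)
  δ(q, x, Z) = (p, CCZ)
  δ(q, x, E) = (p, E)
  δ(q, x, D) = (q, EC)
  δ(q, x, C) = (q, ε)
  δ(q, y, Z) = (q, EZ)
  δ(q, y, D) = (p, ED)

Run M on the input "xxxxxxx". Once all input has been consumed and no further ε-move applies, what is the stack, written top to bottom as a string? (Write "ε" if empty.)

(p, xxxxxxx, Z) ⊢ (q, xxxxxxx, EZ) ⊢ (p, xxxxxx, EZ) ⊢ (p, xxxxxx, DZ) ⊢ (q, xxxxx, CDZ) ⊢ (q, xxxx, DZ) ⊢ (q, xxx, ECZ) ⊢ (p, xx, ECZ) ⊢ (p, xx, DCZ) ⊢ (q, x, CDCZ) ⊢ (q, ε, DCZ)
All input consumed in state q with stack DCZ.

DCZ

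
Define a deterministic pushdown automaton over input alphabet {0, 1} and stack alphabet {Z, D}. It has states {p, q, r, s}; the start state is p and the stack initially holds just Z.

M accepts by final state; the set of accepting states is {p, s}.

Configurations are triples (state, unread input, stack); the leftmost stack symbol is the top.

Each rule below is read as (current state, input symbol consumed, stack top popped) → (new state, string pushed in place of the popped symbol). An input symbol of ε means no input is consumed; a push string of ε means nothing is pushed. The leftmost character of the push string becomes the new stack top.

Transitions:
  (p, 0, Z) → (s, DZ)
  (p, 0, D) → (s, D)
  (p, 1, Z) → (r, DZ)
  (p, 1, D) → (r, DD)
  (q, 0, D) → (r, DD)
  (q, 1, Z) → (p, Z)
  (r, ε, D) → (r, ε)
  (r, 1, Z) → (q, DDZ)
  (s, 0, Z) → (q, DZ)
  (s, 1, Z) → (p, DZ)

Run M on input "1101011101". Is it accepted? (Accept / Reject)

Reject

(p, 1101011101, Z) ⊢ (r, 101011101, DZ) ⊢ (r, 101011101, Z) ⊢ (q, 01011101, DDZ) ⊢ (r, 1011101, DDDZ) ⊢ (r, 1011101, DDZ) ⊢ (r, 1011101, DZ) ⊢ (r, 1011101, Z) ⊢ (q, 011101, DDZ) ⊢ (r, 11101, DDDZ) ⊢ (r, 11101, DDZ) ⊢ (r, 11101, DZ) ⊢ (r, 11101, Z) ⊢ (q, 1101, DDZ)
No transition applies at (q, 1101, DDZ); input not fully consumed.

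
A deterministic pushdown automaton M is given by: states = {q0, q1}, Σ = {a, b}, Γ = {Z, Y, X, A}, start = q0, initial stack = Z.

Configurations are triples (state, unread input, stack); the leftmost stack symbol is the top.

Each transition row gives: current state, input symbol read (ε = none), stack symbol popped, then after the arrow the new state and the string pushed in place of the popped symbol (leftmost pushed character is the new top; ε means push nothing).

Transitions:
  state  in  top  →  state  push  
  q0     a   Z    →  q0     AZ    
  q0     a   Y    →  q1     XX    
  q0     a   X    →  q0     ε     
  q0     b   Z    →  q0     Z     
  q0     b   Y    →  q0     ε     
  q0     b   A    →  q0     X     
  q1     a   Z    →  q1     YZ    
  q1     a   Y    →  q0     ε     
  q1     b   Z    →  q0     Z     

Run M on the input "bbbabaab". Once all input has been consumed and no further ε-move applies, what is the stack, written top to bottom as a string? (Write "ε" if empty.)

XZ

(q0, bbbabaab, Z) ⊢ (q0, bbabaab, Z) ⊢ (q0, babaab, Z) ⊢ (q0, abaab, Z) ⊢ (q0, baab, AZ) ⊢ (q0, aab, XZ) ⊢ (q0, ab, Z) ⊢ (q0, b, AZ) ⊢ (q0, ε, XZ)
All input consumed in state q0 with stack XZ.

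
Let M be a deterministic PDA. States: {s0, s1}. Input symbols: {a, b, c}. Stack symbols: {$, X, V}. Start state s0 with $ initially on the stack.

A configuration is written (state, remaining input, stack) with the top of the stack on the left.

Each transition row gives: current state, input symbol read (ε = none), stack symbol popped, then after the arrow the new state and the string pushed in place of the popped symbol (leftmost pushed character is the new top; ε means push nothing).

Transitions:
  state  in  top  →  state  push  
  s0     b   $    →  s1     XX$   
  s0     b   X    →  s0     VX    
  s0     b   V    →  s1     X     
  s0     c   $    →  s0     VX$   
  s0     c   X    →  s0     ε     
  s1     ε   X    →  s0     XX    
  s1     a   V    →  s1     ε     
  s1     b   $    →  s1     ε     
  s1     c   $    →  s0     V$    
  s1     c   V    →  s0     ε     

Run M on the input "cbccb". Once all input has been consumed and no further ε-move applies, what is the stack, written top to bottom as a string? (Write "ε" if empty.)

(s0, cbccb, $)
  read c, top $: go to s0, push VX$ → (s0, bccb, VX$)
  read b, top V: go to s1, push X → (s1, ccb, XX$)
  ε-move, top X: go to s0, push XX → (s0, ccb, XXX$)
  read c, top X: go to s0, push ε → (s0, cb, XX$)
  read c, top X: go to s0, push ε → (s0, b, X$)
  read b, top X: go to s0, push VX → (s0, ε, VX$)
All input consumed in state s0 with stack VX$.

VX$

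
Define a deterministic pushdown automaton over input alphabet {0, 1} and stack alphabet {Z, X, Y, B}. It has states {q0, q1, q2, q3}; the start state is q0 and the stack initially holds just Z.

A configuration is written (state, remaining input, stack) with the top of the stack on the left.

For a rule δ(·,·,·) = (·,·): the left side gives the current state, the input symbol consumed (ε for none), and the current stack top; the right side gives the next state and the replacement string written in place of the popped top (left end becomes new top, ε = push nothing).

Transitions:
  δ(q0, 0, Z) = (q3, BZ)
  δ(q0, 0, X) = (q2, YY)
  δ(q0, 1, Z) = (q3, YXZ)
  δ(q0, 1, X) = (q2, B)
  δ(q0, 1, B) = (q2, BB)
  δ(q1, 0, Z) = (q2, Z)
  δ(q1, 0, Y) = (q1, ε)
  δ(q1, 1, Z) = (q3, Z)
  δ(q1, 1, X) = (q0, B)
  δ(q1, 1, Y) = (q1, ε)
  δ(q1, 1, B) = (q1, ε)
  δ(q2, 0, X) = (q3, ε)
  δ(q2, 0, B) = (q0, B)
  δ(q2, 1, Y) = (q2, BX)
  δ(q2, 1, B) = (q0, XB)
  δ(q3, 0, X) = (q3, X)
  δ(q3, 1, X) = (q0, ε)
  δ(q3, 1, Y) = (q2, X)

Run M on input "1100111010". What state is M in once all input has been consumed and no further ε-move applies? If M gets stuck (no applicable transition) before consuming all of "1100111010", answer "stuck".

(q0, 1100111010, Z) ⊢ (q3, 100111010, YXZ) ⊢ (q2, 00111010, XXZ) ⊢ (q3, 0111010, XZ) ⊢ (q3, 111010, XZ) ⊢ (q0, 11010, Z) ⊢ (q3, 1010, YXZ) ⊢ (q2, 010, XXZ) ⊢ (q3, 10, XZ) ⊢ (q0, 0, Z) ⊢ (q3, ε, BZ)
All input consumed; M is in state q3.

q3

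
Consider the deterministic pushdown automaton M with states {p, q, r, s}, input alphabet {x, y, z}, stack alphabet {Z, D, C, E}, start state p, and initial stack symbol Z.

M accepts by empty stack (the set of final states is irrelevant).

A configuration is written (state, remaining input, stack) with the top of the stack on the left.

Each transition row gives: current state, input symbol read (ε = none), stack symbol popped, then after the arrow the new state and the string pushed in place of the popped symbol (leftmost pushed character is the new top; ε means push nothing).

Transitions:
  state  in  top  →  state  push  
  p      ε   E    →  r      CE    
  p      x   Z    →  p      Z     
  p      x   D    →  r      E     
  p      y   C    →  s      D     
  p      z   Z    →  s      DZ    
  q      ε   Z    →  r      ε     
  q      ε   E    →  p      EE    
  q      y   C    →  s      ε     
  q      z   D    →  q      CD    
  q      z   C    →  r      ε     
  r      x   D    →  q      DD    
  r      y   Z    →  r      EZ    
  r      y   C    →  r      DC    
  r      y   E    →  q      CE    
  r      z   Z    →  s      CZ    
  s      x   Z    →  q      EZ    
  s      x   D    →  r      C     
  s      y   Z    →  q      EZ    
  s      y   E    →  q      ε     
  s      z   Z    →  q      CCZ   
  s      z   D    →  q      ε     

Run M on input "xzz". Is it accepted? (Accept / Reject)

(p, xzz, Z) ⊢ (p, zz, Z) ⊢ (s, z, DZ) ⊢ (q, ε, Z) ⊢ (r, ε, ε)
All input consumed and the stack is empty.

Accept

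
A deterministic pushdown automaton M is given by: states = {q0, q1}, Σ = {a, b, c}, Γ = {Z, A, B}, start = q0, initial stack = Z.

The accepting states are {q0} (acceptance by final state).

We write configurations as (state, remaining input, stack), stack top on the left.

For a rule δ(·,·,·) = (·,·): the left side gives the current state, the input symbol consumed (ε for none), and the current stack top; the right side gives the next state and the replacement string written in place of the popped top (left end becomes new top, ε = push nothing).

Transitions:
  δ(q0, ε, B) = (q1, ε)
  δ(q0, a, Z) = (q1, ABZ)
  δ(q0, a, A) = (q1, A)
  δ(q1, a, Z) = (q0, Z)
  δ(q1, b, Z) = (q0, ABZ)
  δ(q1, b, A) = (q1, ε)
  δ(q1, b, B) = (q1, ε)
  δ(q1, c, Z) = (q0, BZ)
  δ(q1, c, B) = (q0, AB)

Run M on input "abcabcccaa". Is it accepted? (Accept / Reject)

Reject

(q0, abcabcccaa, Z) ⊢ (q1, bcabcccaa, ABZ) ⊢ (q1, cabcccaa, BZ) ⊢ (q0, abcccaa, ABZ) ⊢ (q1, bcccaa, ABZ) ⊢ (q1, cccaa, BZ) ⊢ (q0, ccaa, ABZ)
No transition applies at (q0, ccaa, ABZ); input not fully consumed.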